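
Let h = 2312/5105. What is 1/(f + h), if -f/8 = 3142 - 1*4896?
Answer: 5105/71635672 ≈ 7.1263e-5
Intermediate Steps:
f = 14032 (f = -8*(3142 - 1*4896) = -8*(3142 - 4896) = -8*(-1754) = 14032)
h = 2312/5105 (h = 2312*(1/5105) = 2312/5105 ≈ 0.45289)
1/(f + h) = 1/(14032 + 2312/5105) = 1/(71635672/5105) = 5105/71635672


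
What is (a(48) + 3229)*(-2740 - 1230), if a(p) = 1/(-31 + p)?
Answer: -217929180/17 ≈ -1.2819e+7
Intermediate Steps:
(a(48) + 3229)*(-2740 - 1230) = (1/(-31 + 48) + 3229)*(-2740 - 1230) = (1/17 + 3229)*(-3970) = (54894/17)*(-3970) = -217929180/17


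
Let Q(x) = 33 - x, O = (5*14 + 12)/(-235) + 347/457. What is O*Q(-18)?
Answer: 2247621/107395 ≈ 20.929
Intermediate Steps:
O = 44071/107395 (O = (70 + 12)*(-1/235) + 347*(1/457) = 82*(-1/235) + 347/457 = -82/235 + 347/457 = 44071/107395 ≈ 0.41036)
O*Q(-18) = 44071*(33 - 1*(-18))/107395 = 44071*(33 + 18)/107395 = (44071/107395)*51 = 2247621/107395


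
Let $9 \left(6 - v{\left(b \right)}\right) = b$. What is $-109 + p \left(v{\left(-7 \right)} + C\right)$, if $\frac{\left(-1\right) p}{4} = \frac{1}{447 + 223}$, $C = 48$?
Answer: $- \frac{329621}{3015} \approx -109.33$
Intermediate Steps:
$v{\left(b \right)} = 6 - \frac{b}{9}$
$p = - \frac{2}{335}$ ($p = - \frac{4}{447 + 223} = - \frac{4}{670} = \left(-4\right) \frac{1}{670} = - \frac{2}{335} \approx -0.0059702$)
$-109 + p \left(v{\left(-7 \right)} + C\right) = -109 - \frac{2 \left(\left(6 - - \frac{7}{9}\right) + 48\right)}{335} = -109 - \frac{2 \left(\left(6 + \frac{7}{9}\right) + 48\right)}{335} = -109 - \frac{2 \left(\frac{61}{9} + 48\right)}{335} = -109 - \frac{986}{3015} = - \frac{329621}{3015}$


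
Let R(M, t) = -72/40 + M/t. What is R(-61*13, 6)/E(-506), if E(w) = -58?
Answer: 4019/1740 ≈ 2.3098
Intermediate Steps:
R(M, t) = -9/5 + M/t (R(M, t) = -72*1/40 + M/t = -9/5 + M/t)
R(-61*13, 6)/E(-506) = (-9/5 - 61*13/6)/(-58) = (-9/5 - 793*1/6)*(-1/58) = (-9/5 - 793/6)*(-1/58) = -4019/30*(-1/58) = 4019/1740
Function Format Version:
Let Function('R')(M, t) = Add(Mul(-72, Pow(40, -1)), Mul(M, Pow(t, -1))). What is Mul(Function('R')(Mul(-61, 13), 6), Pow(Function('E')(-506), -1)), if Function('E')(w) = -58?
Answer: Rational(4019, 1740) ≈ 2.3098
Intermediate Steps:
Function('R')(M, t) = Add(Rational(-9, 5), Mul(M, Pow(t, -1))) (Function('R')(M, t) = Add(Mul(-72, Rational(1, 40)), Mul(M, Pow(t, -1))) = Add(Rational(-9, 5), Mul(M, Pow(t, -1))))
Mul(Function('R')(Mul(-61, 13), 6), Pow(Function('E')(-506), -1)) = Mul(Add(Rational(-9, 5), Mul(Mul(-61, 13), Pow(6, -1))), Pow(-58, -1)) = Mul(Add(Rational(-9, 5), Mul(-793, Rational(1, 6))), Rational(-1, 58)) = Mul(Add(Rational(-9, 5), Rational(-793, 6)), Rational(-1, 58)) = Mul(Rational(-4019, 30), Rational(-1, 58)) = Rational(4019, 1740)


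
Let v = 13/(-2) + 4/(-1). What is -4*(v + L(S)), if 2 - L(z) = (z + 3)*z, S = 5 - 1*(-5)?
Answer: 554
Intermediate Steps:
v = -21/2 (v = 13*(-1/2) + 4*(-1) = -13/2 - 4 = -21/2 ≈ -10.500)
S = 10 (S = 5 + 5 = 10)
L(z) = 2 - z*(3 + z) (L(z) = 2 - (z + 3)*z = 2 - (3 + z)*z = 2 - z*(3 + z))
-4*(v + L(S)) = -4*(-21/2 + (2 - 1*10**2 - 3*10)) = -4*(-21/2 + (2 - 1*100 - 30)) = -4*(-21/2 + (2 - 100 - 30)) = -4*(-21/2 - 128) = -4*(-277/2) = 554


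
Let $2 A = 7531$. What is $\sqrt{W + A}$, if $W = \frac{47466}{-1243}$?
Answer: $\frac{13 \sqrt{136304894}}{2486} \approx 61.052$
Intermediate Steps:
$A = \frac{7531}{2}$ ($A = \frac{1}{2} \cdot 7531 = \frac{7531}{2} \approx 3765.5$)
$W = - \frac{47466}{1243}$ ($W = 47466 \left(- \frac{1}{1243}\right) = - \frac{47466}{1243} \approx -38.187$)
$\sqrt{W + A} = \sqrt{- \frac{47466}{1243} + \frac{7531}{2}} = \sqrt{\frac{9266101}{2486}} = \frac{13 \sqrt{136304894}}{2486}$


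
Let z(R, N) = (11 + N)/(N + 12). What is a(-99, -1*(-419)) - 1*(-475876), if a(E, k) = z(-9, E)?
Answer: 41401300/87 ≈ 4.7588e+5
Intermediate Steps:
z(R, N) = (11 + N)/(12 + N)
a(E, k) = (11 + E)/(12 + E)
a(-99, -1*(-419)) - 1*(-475876) = (11 - 99)/(12 - 99) - 1*(-475876) = -88/(-87) + 475876 = -1/87*(-88) + 475876 = 88/87 + 475876 = 41401300/87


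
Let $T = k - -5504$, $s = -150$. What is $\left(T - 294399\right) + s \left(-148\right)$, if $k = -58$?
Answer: $-266753$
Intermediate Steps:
$T = 5446$ ($T = -58 - -5504 = -58 + 5504 = 5446$)
$\left(T - 294399\right) + s \left(-148\right) = \left(5446 - 294399\right) - -22200 = -288953 + 22200 = -266753$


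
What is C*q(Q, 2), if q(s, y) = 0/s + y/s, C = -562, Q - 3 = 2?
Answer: -1124/5 ≈ -224.80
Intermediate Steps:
Q = 5 (Q = 3 + 2 = 5)
q(s, y) = y/s (q(s, y) = 0 + y/s = y/s)
C*q(Q, 2) = -1124/5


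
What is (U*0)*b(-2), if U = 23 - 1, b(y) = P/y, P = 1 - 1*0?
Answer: 0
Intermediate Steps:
P = 1 (P = 1 + 0 = 1)
b(y) = 1/y
U = 22
(U*0)*b(-2) = (22*0)/(-2) = 0*(-1/2) = 0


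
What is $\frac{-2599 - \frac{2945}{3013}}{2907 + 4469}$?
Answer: $- \frac{1958433}{5555972} \approx -0.35249$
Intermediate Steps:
$\frac{-2599 - \frac{2945}{3013}}{2907 + 4469} = \frac{-2599 - \frac{2945}{3013}}{7376} = \left(-2599 - \frac{2945}{3013}\right) \frac{1}{7376} = \left(- \frac{7833732}{3013}\right) \frac{1}{7376} = - \frac{1958433}{5555972}$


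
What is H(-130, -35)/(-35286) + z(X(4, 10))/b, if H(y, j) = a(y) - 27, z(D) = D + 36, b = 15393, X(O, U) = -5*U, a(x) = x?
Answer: 30519/8621546 ≈ 0.0035399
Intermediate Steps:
z(D) = 36 + D
H(y, j) = -27 + y (H(y, j) = y - 27 = -27 + y)
H(-130, -35)/(-35286) + z(X(4, 10))/b = (-27 - 130)/(-35286) + (36 - 5*10)/15393 = -157*(-1/35286) + (36 - 50)*(1/15393) = 157/35286 - 14*1/15393 = 157/35286 - 2/2199 = 30519/8621546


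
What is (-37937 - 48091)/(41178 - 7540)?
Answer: -43014/16819 ≈ -2.5575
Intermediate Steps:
(-37937 - 48091)/(41178 - 7540) = -86028/33638 = -86028*1/33638 = -43014/16819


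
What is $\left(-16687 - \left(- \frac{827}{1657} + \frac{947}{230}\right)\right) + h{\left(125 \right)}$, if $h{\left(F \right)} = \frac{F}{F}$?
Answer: $- \frac{6360580429}{381110} \approx -16690.0$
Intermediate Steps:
$h{\left(F \right)} = 1$
$\left(-16687 - \left(- \frac{827}{1657} + \frac{947}{230}\right)\right) + h{\left(125 \right)} = \left(-16687 - \left(- \frac{827}{1657} + \frac{947}{230}\right)\right) + 1 = \left(-16687 - \frac{1378969}{381110}\right) + 1 = - \frac{6360961539}{381110} + 1 = - \frac{6360580429}{381110}$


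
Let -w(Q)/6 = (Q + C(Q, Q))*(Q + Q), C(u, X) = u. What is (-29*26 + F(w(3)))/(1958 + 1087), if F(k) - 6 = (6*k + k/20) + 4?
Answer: -3418/5075 ≈ -0.67350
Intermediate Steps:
w(Q) = -24*Q**2 (w(Q) = -6*(Q + Q)*(Q + Q) = -6*2*Q*2*Q = -24*Q**2)
F(k) = 10 + 121*k/20 (F(k) = 6 + ((6*k + k/20) + 4) = 6 + (121*k/20 + 4) = 6 + (4 + 121*k/20) = 10 + 121*k/20)
(-29*26 + F(w(3)))/(1958 + 1087) = (-29*26 + (10 + 121*(-24*3**2)/20))/(1958 + 1087) = (-754 + (10 + 121*(-24*9)/20))/3045 = (-754 + (10 + (121/20)*(-216)))*(1/3045) = (-754 + (10 - 6534/5))*(1/3045) = (-754 - 6484/5)*(1/3045) = -10254/5*1/3045 = -3418/5075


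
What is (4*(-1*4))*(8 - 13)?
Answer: 80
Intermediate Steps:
(4*(-1*4))*(8 - 13) = (4*(-4))*(-5) = -16*(-5) = 80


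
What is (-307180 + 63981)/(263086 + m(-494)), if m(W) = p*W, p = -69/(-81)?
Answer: -6566373/7091960 ≈ -0.92589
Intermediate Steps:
p = 23/27 (p = -69*(-1/81) = 23/27 ≈ 0.85185)
m(W) = 23*W/27
(-307180 + 63981)/(263086 + m(-494)) = (-307180 + 63981)/(263086 + (23/27)*(-494)) = -243199/(263086 - 11362/27) = -243199/7091960/27 = -243199*27/7091960 = -6566373/7091960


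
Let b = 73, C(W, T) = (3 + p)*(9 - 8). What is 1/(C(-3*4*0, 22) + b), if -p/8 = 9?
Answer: ¼ ≈ 0.25000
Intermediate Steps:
p = -72 (p = -8*9 = -72)
C(W, T) = -69 (C(W, T) = (3 - 72)*(9 - 8) = -69*1 = -69)
1/(C(-3*4*0, 22) + b) = 1/(-69 + 73) = 1/4 = ¼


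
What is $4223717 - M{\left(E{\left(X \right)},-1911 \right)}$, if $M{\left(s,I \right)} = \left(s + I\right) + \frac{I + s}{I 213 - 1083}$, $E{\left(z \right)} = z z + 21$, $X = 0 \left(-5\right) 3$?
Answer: $\frac{287430013432}{68021} \approx 4.2256 \cdot 10^{6}$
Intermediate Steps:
$X = 0$ ($X = 0 \cdot 3 = 0$)
$E{\left(z \right)} = 21 + z^{2}$ ($E{\left(z \right)} = z^{2} + 21 = 21 + z^{2}$)
$M{\left(s,I \right)} = I + s + \frac{I + s}{-1083 + 213 I}$ ($M{\left(s,I \right)} = \left(I + s\right) + \frac{I + s}{213 I - 1083} = \left(I + s\right) + \frac{I + s}{-1083 + 213 I} = I + s + \frac{I + s}{-1083 + 213 I}$)
$4223717 - M{\left(E{\left(X \right)},-1911 \right)} = 4223717 - \frac{\left(-1082\right) \left(-1911\right) - 1082 \left(21 + 0^{2}\right) + 213 \left(-1911\right)^{2} + 213 \left(-1911\right) \left(21 + 0^{2}\right)}{3 \left(-361 + 71 \left(-1911\right)\right)} = 4223717 - \frac{2067702 - 1082 \left(21 + 0\right) + 213 \cdot 3651921 + 213 \left(-1911\right) \left(21 + 0\right)}{3 \left(-361 - 135681\right)} = 4223717 - \frac{2067702 - 22722 + 777859173 + 213 \left(-1911\right) 21}{3 \left(-136042\right)} = 4223717 - \frac{1}{3} \left(- \frac{1}{136042}\right) \left(2067702 - 22722 + 777859173 - 8547903\right) = 4223717 - \frac{1}{3} \left(- \frac{1}{136042}\right) 771356250 = 4223717 - - \frac{128559375}{68021} = 4223717 + \frac{128559375}{68021} = \frac{287430013432}{68021}$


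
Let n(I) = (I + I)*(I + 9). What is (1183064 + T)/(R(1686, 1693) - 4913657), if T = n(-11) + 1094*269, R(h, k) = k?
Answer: -18017/59902 ≈ -0.30077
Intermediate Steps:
n(I) = 2*I*(9 + I) (n(I) = (2*I)*(9 + I) = 2*I*(9 + I))
T = 294330 (T = 2*(-11)*(9 - 11) + 1094*269 = 2*(-11)*(-2) + 294286 = 44 + 294286 = 294330)
(1183064 + T)/(R(1686, 1693) - 4913657) = (1183064 + 294330)/(1693 - 4913657) = 1477394/(-4911964) = 1477394*(-1/4911964) = -18017/59902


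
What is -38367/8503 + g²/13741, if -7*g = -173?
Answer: -25578360116/5725146427 ≈ -4.4677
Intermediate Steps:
g = 173/7 (g = -⅐*(-173) = 173/7 ≈ 24.714)
-38367/8503 + g²/13741 = -38367/8503 + (173/7)²/13741 = -38367*1/8503 + (29929/49)*(1/13741) = -38367/8503 + 29929/673309 = -25578360116/5725146427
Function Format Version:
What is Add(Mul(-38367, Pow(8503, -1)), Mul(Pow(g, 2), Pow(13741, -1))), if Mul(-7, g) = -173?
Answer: Rational(-25578360116, 5725146427) ≈ -4.4677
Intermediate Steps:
g = Rational(173, 7) (g = Mul(Rational(-1, 7), -173) = Rational(173, 7) ≈ 24.714)
Add(Mul(-38367, Pow(8503, -1)), Mul(Pow(g, 2), Pow(13741, -1))) = Add(Mul(-38367, Pow(8503, -1)), Mul(Pow(Rational(173, 7), 2), Pow(13741, -1))) = Add(Mul(-38367, Rational(1, 8503)), Mul(Rational(29929, 49), Rational(1, 13741))) = Add(Rational(-38367, 8503), Rational(29929, 673309)) = Rational(-25578360116, 5725146427)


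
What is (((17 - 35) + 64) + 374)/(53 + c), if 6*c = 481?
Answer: 2520/799 ≈ 3.1539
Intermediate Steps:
c = 481/6 (c = (1/6)*481 = 481/6 ≈ 80.167)
(((17 - 35) + 64) + 374)/(53 + c) = (((17 - 35) + 64) + 374)/(53 + 481/6) = ((-18 + 64) + 374)/(799/6) = (46 + 374)*(6/799) = 420*(6/799) = 2520/799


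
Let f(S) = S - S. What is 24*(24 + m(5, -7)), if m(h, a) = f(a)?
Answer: 576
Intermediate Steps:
f(S) = 0
m(h, a) = 0
24*(24 + m(5, -7)) = 24*(24 + 0) = 24*24 = 576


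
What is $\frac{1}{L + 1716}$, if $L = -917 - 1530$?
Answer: $- \frac{1}{731} \approx -0.001368$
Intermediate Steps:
$L = -2447$ ($L = -917 - 1530 = -2447$)
$\frac{1}{L + 1716} = \frac{1}{-2447 + 1716} = \frac{1}{-731} = - \frac{1}{731}$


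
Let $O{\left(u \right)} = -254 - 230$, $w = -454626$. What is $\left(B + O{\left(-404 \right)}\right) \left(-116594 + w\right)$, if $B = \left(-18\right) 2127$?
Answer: $22146199400$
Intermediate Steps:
$O{\left(u \right)} = -484$
$B = -38286$
$\left(B + O{\left(-404 \right)}\right) \left(-116594 + w\right) = \left(-38286 - 484\right) \left(-116594 - 454626\right) = \left(-38770\right) \left(-571220\right) = 22146199400$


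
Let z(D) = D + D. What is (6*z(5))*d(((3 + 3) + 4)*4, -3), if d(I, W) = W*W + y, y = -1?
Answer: 480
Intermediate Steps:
z(D) = 2*D
d(I, W) = -1 + W² (d(I, W) = W*W - 1 = W² - 1 = -1 + W²)
(6*z(5))*d(((3 + 3) + 4)*4, -3) = (6*(2*5))*(-1 + (-3)²) = (6*10)*(-1 + 9) = 60*8 = 480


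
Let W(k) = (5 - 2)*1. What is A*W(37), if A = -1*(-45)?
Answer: 135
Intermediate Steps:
W(k) = 3 (W(k) = 3*1 = 3)
A = 45
A*W(37) = 45*3 = 135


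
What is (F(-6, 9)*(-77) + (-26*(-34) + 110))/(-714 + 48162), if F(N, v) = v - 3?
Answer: 133/11862 ≈ 0.011212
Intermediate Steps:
F(N, v) = -3 + v
(F(-6, 9)*(-77) + (-26*(-34) + 110))/(-714 + 48162) = ((-3 + 9)*(-77) + (-26*(-34) + 110))/(-714 + 48162) = (6*(-77) + (884 + 110))/47448 = (-462 + 994)*(1/47448) = 532*(1/47448) = 133/11862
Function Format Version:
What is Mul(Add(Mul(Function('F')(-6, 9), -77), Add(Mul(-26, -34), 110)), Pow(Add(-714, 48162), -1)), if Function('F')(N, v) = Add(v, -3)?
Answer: Rational(133, 11862) ≈ 0.011212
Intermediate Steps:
Function('F')(N, v) = Add(-3, v)
Mul(Add(Mul(Function('F')(-6, 9), -77), Add(Mul(-26, -34), 110)), Pow(Add(-714, 48162), -1)) = Mul(Add(Mul(Add(-3, 9), -77), Add(Mul(-26, -34), 110)), Pow(Add(-714, 48162), -1)) = Mul(Add(Mul(6, -77), Add(884, 110)), Pow(47448, -1)) = Mul(Add(-462, 994), Rational(1, 47448)) = Mul(532, Rational(1, 47448)) = Rational(133, 11862)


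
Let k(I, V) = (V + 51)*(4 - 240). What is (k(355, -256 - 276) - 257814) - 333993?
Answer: -478291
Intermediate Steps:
k(I, V) = -12036 - 236*V (k(I, V) = (51 + V)*(-236) = -12036 - 236*V)
(k(355, -256 - 276) - 257814) - 333993 = ((-12036 - 236*(-256 - 276)) - 257814) - 333993 = ((-12036 - 236*(-532)) - 257814) - 333993 = ((-12036 + 125552) - 257814) - 333993 = (113516 - 257814) - 333993 = -144298 - 333993 = -478291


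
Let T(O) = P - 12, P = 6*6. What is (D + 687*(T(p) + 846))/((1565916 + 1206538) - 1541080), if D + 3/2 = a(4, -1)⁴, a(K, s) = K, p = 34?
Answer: 1195889/2462748 ≈ 0.48559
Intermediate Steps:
P = 36
T(O) = 24 (T(O) = 36 - 12 = 24)
D = 509/2 (D = -3/2 + 4⁴ = -3/2 + 256 = 509/2 ≈ 254.50)
(D + 687*(T(p) + 846))/((1565916 + 1206538) - 1541080) = (509/2 + 687*(24 + 846))/((1565916 + 1206538) - 1541080) = (509/2 + 687*870)/(2772454 - 1541080) = (509/2 + 597690)/1231374 = (1195889/2)*(1/1231374) = 1195889/2462748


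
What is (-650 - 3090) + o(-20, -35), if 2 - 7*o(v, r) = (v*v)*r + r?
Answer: -12143/7 ≈ -1734.7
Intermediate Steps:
o(v, r) = 2/7 - r/7 - r*v**2/7 (o(v, r) = 2/7 - ((v*v)*r + r)/7 = 2/7 - (v**2*r + r)/7 = 2/7 - (r*v**2 + r)/7 = 2/7 - (r + r*v**2)/7 = 2/7 + (-r/7 - r*v**2/7) = 2/7 - r/7 - r*v**2/7)
(-650 - 3090) + o(-20, -35) = (-650 - 3090) + (2/7 - 1/7*(-35) - 1/7*(-35)*(-20)**2) = -3740 + (2/7 + 5 - 1/7*(-35)*400) = -3740 + (2/7 + 5 + 2000) = -3740 + 14037/7 = -12143/7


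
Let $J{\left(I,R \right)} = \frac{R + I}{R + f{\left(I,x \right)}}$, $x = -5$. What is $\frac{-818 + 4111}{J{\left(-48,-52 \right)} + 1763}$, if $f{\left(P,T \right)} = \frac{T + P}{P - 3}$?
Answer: $\frac{8558507}{4587137} \approx 1.8658$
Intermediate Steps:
$f{\left(P,T \right)} = \frac{P + T}{-3 + P}$
$J{\left(I,R \right)} = \frac{I + R}{R + \frac{-5 + I}{-3 + I}}$ ($J{\left(I,R \right)} = \frac{R + I}{R + \frac{I - 5}{-3 + I}} = \frac{I + R}{R + \frac{-5 + I}{-3 + I}}$)
$\frac{-818 + 4111}{J{\left(-48,-52 \right)} + 1763} = \frac{-818 + 4111}{\frac{\left(-3 - 48\right) \left(-48 - 52\right)}{-5 - 48 - 52 \left(-3 - 48\right)} + 1763} = \frac{3293}{\frac{1}{-5 - 48 - -2652} \left(-51\right) \left(-100\right) + 1763} = \frac{3293}{\frac{1}{-5 - 48 + 2652} \left(-51\right) \left(-100\right) + 1763} = \frac{3293}{\frac{1}{2599} \left(-51\right) \left(-100\right) + 1763} = \frac{3293}{\frac{5100}{2599} + 1763} = \frac{3293}{\frac{4587137}{2599}} = 3293 \cdot \frac{2599}{4587137} = \frac{8558507}{4587137}$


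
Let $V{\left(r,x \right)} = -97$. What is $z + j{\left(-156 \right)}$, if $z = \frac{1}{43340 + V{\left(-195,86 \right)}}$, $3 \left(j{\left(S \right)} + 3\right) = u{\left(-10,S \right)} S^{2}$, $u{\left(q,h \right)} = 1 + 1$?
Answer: $\frac{701444704}{43243} \approx 16221.0$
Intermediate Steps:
$u{\left(q,h \right)} = 2$
$j{\left(S \right)} = -3 + \frac{2 S^{2}}{3}$
$z = \frac{1}{43243}$ ($z = \frac{1}{43340 - 97} = \frac{1}{43243} \approx 2.3125 \cdot 10^{-5}$)
$z + j{\left(-156 \right)} = \frac{1}{43243} - \left(3 - \frac{2 \left(-156\right)^{2}}{3}\right) = \frac{1}{43243} + \left(-3 + \frac{2}{3} \cdot 24336\right) = \frac{1}{43243} + \left(-3 + 16224\right) = \frac{1}{43243} + 16221 = \frac{701444704}{43243}$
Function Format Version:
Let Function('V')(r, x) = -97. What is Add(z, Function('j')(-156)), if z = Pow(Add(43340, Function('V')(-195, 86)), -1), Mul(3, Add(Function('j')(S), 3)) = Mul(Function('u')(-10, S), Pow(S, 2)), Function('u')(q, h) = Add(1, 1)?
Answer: Rational(701444704, 43243) ≈ 16221.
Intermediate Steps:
Function('u')(q, h) = 2
Function('j')(S) = Add(-3, Mul(Rational(2, 3), Pow(S, 2))) (Function('j')(S) = Add(-3, Mul(Rational(1, 3), Mul(2, Pow(S, 2)))) = Add(-3, Mul(Rational(2, 3), Pow(S, 2))))
z = Rational(1, 43243) (z = Pow(Add(43340, -97), -1) = Pow(43243, -1) = Rational(1, 43243) ≈ 2.3125e-5)
Add(z, Function('j')(-156)) = Add(Rational(1, 43243), Add(-3, Mul(Rational(2, 3), Pow(-156, 2)))) = Add(Rational(1, 43243), Add(-3, Mul(Rational(2, 3), 24336))) = Add(Rational(1, 43243), Add(-3, 16224)) = Add(Rational(1, 43243), 16221) = Rational(701444704, 43243)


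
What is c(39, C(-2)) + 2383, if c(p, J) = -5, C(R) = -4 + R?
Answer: 2378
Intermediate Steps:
c(39, C(-2)) + 2383 = -5 + 2383 = 2378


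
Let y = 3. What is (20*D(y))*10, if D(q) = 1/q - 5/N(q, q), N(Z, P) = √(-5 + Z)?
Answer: 200/3 + 500*I*√2 ≈ 66.667 + 707.11*I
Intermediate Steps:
D(q) = 1/q - 5/√(-5 + q)
(20*D(y))*10 = (20*(1/3 - 5/√(-5 + 3)))*10 = (20*(⅓ - (-5)*I*√2/2))*10 = (20*(⅓ + 5*I*√2/2))*10 = (20/3 + 50*I*√2)*10 = 200/3 + 500*I*√2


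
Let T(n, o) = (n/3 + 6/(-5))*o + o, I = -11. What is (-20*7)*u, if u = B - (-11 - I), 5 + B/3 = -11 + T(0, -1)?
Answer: 6636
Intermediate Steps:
T(n, o) = o + o*(-6/5 + n/3) (T(n, o) = (n*(⅓) + 6*(-⅕))*o + o = (n/3 - 6/5)*o + o = (-6/5 + n/3)*o + o = o*(-6/5 + n/3) + o = o + o*(-6/5 + n/3))
B = -237/5 (B = -15 + 3*(-11 + (1/15)*(-1)*(-3 + 5*0)) = -15 + 3*(-11 + (1/15)*(-1)*(-3 + 0)) = -15 + 3*(-11 + (1/15)*(-1)*(-3)) = -15 + 3*(-11 + ⅕) = -15 + 3*(-54/5) = -15 - 162/5 = -237/5 ≈ -47.400)
u = -237/5 (u = -237/5 - (-11 - 1*(-11)) = -237/5 - (-11 + 11) = -237/5 - 1*0 = -237/5 + 0 = -237/5 ≈ -47.400)
(-20*7)*u = -20*7*(-237/5) = -140*(-237/5) = 6636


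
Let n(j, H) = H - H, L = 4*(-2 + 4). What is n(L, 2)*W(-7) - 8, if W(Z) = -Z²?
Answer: -8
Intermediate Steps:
L = 8 (L = 4*2 = 8)
n(j, H) = 0
n(L, 2)*W(-7) - 8 = 0*(-1*(-7)²) - 8 = 0*(-1*49) - 8 = 0*(-49) - 8 = 0 - 8 = -8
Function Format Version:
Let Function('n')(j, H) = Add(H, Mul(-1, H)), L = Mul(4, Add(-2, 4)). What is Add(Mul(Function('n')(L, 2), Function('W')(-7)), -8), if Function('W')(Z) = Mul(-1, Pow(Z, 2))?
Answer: -8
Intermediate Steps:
L = 8 (L = Mul(4, 2) = 8)
Function('n')(j, H) = 0
Add(Mul(Function('n')(L, 2), Function('W')(-7)), -8) = Add(Mul(0, Mul(-1, Pow(-7, 2))), -8) = Add(Mul(0, Mul(-1, 49)), -8) = Add(Mul(0, -49), -8) = Add(0, -8) = -8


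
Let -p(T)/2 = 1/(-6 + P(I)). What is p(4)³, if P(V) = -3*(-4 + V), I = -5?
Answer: -8/9261 ≈ -0.00086384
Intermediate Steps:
P(V) = 12 - 3*V
p(T) = -2/21 (p(T) = -2/(-6 + (12 - 3*(-5))) = -2/(-6 + (12 + 15)) = -2/(-6 + 27) = -2/21)
p(4)³ = (-2/21)³ = -8/9261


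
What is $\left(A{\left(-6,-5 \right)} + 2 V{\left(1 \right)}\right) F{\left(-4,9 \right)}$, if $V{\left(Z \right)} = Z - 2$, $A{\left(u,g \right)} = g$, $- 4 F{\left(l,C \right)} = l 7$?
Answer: $-49$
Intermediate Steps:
$F{\left(l,C \right)} = - \frac{7 l}{4}$ ($F{\left(l,C \right)} = - \frac{l 7}{4} = - \frac{7 l}{4}$)
$V{\left(Z \right)} = -2 + Z$
$\left(A{\left(-6,-5 \right)} + 2 V{\left(1 \right)}\right) F{\left(-4,9 \right)} = \left(-5 + 2 \left(-2 + 1\right)\right) \left(\left(- \frac{7}{4}\right) \left(-4\right)\right) = \left(-5 + 2 \left(-1\right)\right) 7 = \left(-5 - 2\right) 7 = \left(-7\right) 7 = -49$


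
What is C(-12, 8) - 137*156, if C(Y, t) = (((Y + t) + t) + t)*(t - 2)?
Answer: -21300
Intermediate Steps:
C(Y, t) = (-2 + t)*(Y + 3*t) (C(Y, t) = ((Y + 2*t) + t)*(-2 + t) = (Y + 3*t)*(-2 + t) = (-2 + t)*(Y + 3*t))
C(-12, 8) - 137*156 = (-6*8 - 2*(-12) + 3*8² - 12*8) - 137*156 = (-48 + 24 + 3*64 - 96) - 21372 = (-48 + 24 + 192 - 96) - 21372 = 72 - 21372 = -21300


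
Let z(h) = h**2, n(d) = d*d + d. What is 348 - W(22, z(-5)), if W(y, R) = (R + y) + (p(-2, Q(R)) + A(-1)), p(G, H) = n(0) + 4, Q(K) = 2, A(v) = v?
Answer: 298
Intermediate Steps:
n(d) = d + d**2 (n(d) = d**2 + d = d + d**2)
p(G, H) = 4 (p(G, H) = 0*(1 + 0) + 4 = 0*1 + 4 = 0 + 4 = 4)
W(y, R) = 3 + R + y (W(y, R) = (R + y) + (4 - 1) = (R + y) + 3 = 3 + R + y)
348 - W(22, z(-5)) = 348 - (3 + (-5)**2 + 22) = 348 - (3 + 25 + 22) = 348 - 1*50 = 348 - 50 = 298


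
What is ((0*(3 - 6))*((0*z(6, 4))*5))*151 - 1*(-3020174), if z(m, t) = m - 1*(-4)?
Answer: 3020174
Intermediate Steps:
z(m, t) = 4 + m (z(m, t) = m + 4 = 4 + m)
((0*(3 - 6))*((0*z(6, 4))*5))*151 - 1*(-3020174) = ((0*(3 - 6))*((0*(4 + 6))*5))*151 - 1*(-3020174) = ((0*(-3))*((0*10)*5))*151 + 3020174 = (0*(0*5))*151 + 3020174 = (0*0)*151 + 3020174 = 0*151 + 3020174 = 0 + 3020174 = 3020174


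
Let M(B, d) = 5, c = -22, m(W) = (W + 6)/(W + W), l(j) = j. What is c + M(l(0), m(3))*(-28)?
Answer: -162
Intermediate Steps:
m(W) = (6 + W)/(2*W) (m(W) = (6 + W)/((2*W)) = (6 + W)*(1/(2*W)) = (6 + W)/(2*W))
c + M(l(0), m(3))*(-28) = -22 + 5*(-28) = -22 - 140 = -162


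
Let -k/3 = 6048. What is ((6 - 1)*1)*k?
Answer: -90720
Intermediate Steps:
k = -18144 (k = -3*6048 = -18144)
((6 - 1)*1)*k = ((6 - 1)*1)*(-18144) = (5*1)*(-18144) = 5*(-18144) = -90720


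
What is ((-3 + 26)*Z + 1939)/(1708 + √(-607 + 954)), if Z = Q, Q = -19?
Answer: 2565416/2916917 - 1502*√347/2916917 ≈ 0.86990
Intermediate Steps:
Z = -19
((-3 + 26)*Z + 1939)/(1708 + √(-607 + 954)) = ((-3 + 26)*(-19) + 1939)/(1708 + √(-607 + 954)) = (23*(-19) + 1939)/(1708 + √347) = (-437 + 1939)/(1708 + √347) = 1502/(1708 + √347)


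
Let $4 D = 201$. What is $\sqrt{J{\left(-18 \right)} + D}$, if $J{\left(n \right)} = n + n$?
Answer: $\frac{\sqrt{57}}{2} \approx 3.7749$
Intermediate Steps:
$D = \frac{201}{4}$ ($D = \frac{1}{4} \cdot 201 = \frac{201}{4} \approx 50.25$)
$J{\left(n \right)} = 2 n$
$\sqrt{J{\left(-18 \right)} + D} = \sqrt{2 \left(-18\right) + \frac{201}{4}} = \sqrt{-36 + \frac{201}{4}} = \sqrt{\frac{57}{4}} = \frac{\sqrt{57}}{2}$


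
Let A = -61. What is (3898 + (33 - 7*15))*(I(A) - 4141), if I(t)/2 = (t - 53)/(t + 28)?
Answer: -173987350/11 ≈ -1.5817e+7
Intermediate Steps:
I(t) = 2*(-53 + t)/(28 + t) (I(t) = 2*((t - 53)/(t + 28)) = 2*((-53 + t)/(28 + t)) = 2*(-53 + t)/(28 + t))
(3898 + (33 - 7*15))*(I(A) - 4141) = (3898 + (33 - 7*15))*(2*(-53 - 61)/(28 - 61) - 4141) = (3898 + (33 - 105))*(2*(-114)/(-33) - 4141) = (3898 - 72)*(2*(-1/33)*(-114) - 4141) = 3826*(76/11 - 4141) = 3826*(-45475/11) = -173987350/11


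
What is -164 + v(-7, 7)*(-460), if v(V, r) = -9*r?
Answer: 28816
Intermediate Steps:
-164 + v(-7, 7)*(-460) = -164 - 9*7*(-460) = -164 - 63*(-460) = -164 + 28980 = 28816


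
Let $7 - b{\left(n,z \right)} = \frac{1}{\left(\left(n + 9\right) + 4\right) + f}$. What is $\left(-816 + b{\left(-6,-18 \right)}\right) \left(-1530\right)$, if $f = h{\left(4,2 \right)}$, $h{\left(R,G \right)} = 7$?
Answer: $\frac{8665155}{7} \approx 1.2379 \cdot 10^{6}$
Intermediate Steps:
$f = 7$
$b{\left(n,z \right)} = 7 - \frac{1}{20 + n}$ ($b{\left(n,z \right)} = 7 - \frac{1}{\left(\left(n + 9\right) + 4\right) + 7} = 7 - \frac{1}{\left(\left(9 + n\right) + 4\right) + 7} = 7 - \frac{1}{\left(13 + n\right) + 7} = 7 - \frac{1}{20 + n}$)
$\left(-816 + b{\left(-6,-18 \right)}\right) \left(-1530\right) = \left(-816 + \frac{139 + 7 \left(-6\right)}{20 - 6}\right) \left(-1530\right) = \left(-816 + \frac{139 - 42}{14}\right) \left(-1530\right) = \left(-816 + \frac{1}{14} \cdot 97\right) \left(-1530\right) = \left(-816 + \frac{97}{14}\right) \left(-1530\right) = \left(- \frac{11327}{14}\right) \left(-1530\right) = \frac{8665155}{7}$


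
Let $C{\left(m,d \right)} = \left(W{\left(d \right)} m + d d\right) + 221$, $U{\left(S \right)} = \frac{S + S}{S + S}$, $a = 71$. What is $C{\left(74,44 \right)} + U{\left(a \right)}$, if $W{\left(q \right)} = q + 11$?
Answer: $6228$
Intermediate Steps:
$W{\left(q \right)} = 11 + q$
$U{\left(S \right)} = 1$ ($U{\left(S \right)} = \frac{2 S}{2 S} = 2 S \frac{1}{2 S} = 1$)
$C{\left(m,d \right)} = 221 + d^{2} + m \left(11 + d\right)$ ($C{\left(m,d \right)} = \left(\left(11 + d\right) m + d d\right) + 221 = \left(m \left(11 + d\right) + d^{2}\right) + 221 = \left(d^{2} + m \left(11 + d\right)\right) + 221 = 221 + d^{2} + m \left(11 + d\right)$)
$C{\left(74,44 \right)} + U{\left(a \right)} = \left(221 + 44^{2} + 74 \left(11 + 44\right)\right) + 1 = \left(221 + 1936 + 74 \cdot 55\right) + 1 = \left(221 + 1936 + 4070\right) + 1 = 6227 + 1 = 6228$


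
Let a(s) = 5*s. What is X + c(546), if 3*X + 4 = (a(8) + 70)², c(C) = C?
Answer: 4578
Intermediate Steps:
X = 4032 (X = -4/3 + (5*8 + 70)²/3 = -4/3 + (40 + 70)²/3 = -4/3 + (⅓)*110² = -4/3 + (⅓)*12100 = -4/3 + 12100/3 = 4032)
X + c(546) = 4032 + 546 = 4578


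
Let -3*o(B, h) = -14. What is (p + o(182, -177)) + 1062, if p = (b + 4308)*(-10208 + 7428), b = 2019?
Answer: -52763980/3 ≈ -1.7588e+7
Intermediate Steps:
o(B, h) = 14/3 (o(B, h) = -⅓*(-14) = 14/3)
p = -17589060 (p = (2019 + 4308)*(-10208 + 7428) = 6327*(-2780) = -17589060)
(p + o(182, -177)) + 1062 = (-17589060 + 14/3) + 1062 = -52767166/3 + 1062 = -52763980/3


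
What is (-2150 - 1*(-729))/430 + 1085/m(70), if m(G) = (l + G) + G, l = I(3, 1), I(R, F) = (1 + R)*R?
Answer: 125279/32680 ≈ 3.8335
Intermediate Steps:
I(R, F) = R*(1 + R)
l = 12 (l = 3*(1 + 3) = 3*4 = 12)
m(G) = 12 + 2*G (m(G) = (12 + G) + G = 12 + 2*G)
(-2150 - 1*(-729))/430 + 1085/m(70) = (-2150 - 1*(-729))/430 + 1085/(12 + 2*70) = (-2150 + 729)*(1/430) + 1085/(12 + 140) = -1421*1/430 + 1085/152 = -1421/430 + 1085*(1/152) = -1421/430 + 1085/152 = 125279/32680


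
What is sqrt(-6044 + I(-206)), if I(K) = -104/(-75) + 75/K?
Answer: I*sqrt(57698952618)/3090 ≈ 77.737*I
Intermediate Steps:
I(K) = 104/75 + 75/K (I(K) = -104*(-1/75) + 75/K = 104/75 + 75/K)
sqrt(-6044 + I(-206)) = sqrt(-6044 + (104/75 + 75/(-206))) = sqrt(-6044 + (104/75 + 75*(-1/206))) = sqrt(-6044 + (104/75 - 75/206)) = sqrt(-6044 + 15799/15450) = sqrt(-93364001/15450) = I*sqrt(57698952618)/3090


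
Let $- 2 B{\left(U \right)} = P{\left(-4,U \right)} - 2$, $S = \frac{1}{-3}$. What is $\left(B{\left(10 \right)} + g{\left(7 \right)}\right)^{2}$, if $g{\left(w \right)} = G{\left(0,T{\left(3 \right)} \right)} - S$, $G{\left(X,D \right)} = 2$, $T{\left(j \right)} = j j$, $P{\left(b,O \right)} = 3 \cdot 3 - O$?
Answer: $\frac{529}{36} \approx 14.694$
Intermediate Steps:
$P{\left(b,O \right)} = 9 - O$
$S = - \frac{1}{3} \approx -0.33333$
$T{\left(j \right)} = j^{2}$
$g{\left(w \right)} = \frac{7}{3}$ ($g{\left(w \right)} = 2 - - \frac{1}{3} = 2 + \frac{1}{3} = \frac{7}{3}$)
$B{\left(U \right)} = - \frac{7}{2} + \frac{U}{2}$ ($B{\left(U \right)} = - \frac{\left(9 - U\right) - 2}{2} = - \frac{7 - U}{2} = - \frac{7}{2} + \frac{U}{2}$)
$\left(B{\left(10 \right)} + g{\left(7 \right)}\right)^{2} = \left(\left(- \frac{7}{2} + \frac{1}{2} \cdot 10\right) + \frac{7}{3}\right)^{2} = \left(\left(- \frac{7}{2} + 5\right) + \frac{7}{3}\right)^{2} = \left(\frac{3}{2} + \frac{7}{3}\right)^{2} = \left(\frac{23}{6}\right)^{2} = \frac{529}{36}$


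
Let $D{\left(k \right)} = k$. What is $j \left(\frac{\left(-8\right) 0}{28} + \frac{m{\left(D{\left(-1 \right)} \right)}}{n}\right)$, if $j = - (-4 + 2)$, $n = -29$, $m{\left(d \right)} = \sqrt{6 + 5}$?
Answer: $- \frac{2 \sqrt{11}}{29} \approx -0.22873$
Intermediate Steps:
$m{\left(d \right)} = \sqrt{11}$
$j = 2$ ($j = \left(-1\right) \left(-2\right) = 2$)
$j \left(\frac{\left(-8\right) 0}{28} + \frac{m{\left(D{\left(-1 \right)} \right)}}{n}\right) = 2 \left(\frac{\left(-8\right) 0}{28} + \frac{\sqrt{11}}{-29}\right) = 2 \left(0 \cdot \frac{1}{28} + \sqrt{11} \left(- \frac{1}{29}\right)\right) = 2 \left(0 - \frac{\sqrt{11}}{29}\right) = 2 \left(- \frac{\sqrt{11}}{29}\right) = - \frac{2 \sqrt{11}}{29}$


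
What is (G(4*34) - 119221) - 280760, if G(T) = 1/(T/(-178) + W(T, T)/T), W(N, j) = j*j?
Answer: -4814171227/12036 ≈ -3.9998e+5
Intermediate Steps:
W(N, j) = j**2
G(T) = 178/(177*T) (G(T) = 1/(T/(-178) + T**2/T) = 1/(T*(-1/178) + T) = 1/(-T/178 + T) = 1/(177*T/178) = 178/(177*T))
(G(4*34) - 119221) - 280760 = (178/(177*((4*34))) - 119221) - 280760 = ((178/177)/136 - 119221) - 280760 = ((178/177)*(1/136) - 119221) - 280760 = (89/12036 - 119221) - 280760 = -1434943867/12036 - 280760 = -4814171227/12036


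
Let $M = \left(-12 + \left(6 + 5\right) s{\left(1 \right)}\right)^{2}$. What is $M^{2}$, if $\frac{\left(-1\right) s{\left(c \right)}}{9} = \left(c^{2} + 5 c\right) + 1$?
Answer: $247033850625$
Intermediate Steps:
$s{\left(c \right)} = -9 - 45 c - 9 c^{2}$ ($s{\left(c \right)} = - 9 \left(\left(c^{2} + 5 c\right) + 1\right) = - 9 \left(1 + c^{2} + 5 c\right) = -9 - 45 c - 9 c^{2}$)
$M = 497025$ ($M = \left(-12 + \left(6 + 5\right) \left(-9 - 45 - 9 \cdot 1^{2}\right)\right)^{2} = \left(-12 + 11 \left(-9 - 45 - 9\right)\right)^{2} = \left(-12 + 11 \left(-63\right)\right)^{2} = \left(-12 - 693\right)^{2} = \left(-705\right)^{2} = 497025$)
$M^{2} = 497025^{2} = 247033850625$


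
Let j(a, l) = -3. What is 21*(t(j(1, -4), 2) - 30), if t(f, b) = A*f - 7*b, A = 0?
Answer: -924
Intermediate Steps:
t(f, b) = -7*b (t(f, b) = 0*f - 7*b = 0 - 7*b = -7*b)
21*(t(j(1, -4), 2) - 30) = 21*(-7*2 - 30) = 21*(-14 - 30) = 21*(-44) = -924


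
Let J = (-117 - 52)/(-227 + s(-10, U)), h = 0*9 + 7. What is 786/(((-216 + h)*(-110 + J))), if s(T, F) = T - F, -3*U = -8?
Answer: 565134/16423847 ≈ 0.034409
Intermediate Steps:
U = 8/3 (U = -⅓*(-8) = 8/3 ≈ 2.6667)
h = 7 (h = 0 + 7 = 7)
J = 507/719 (J = (-117 - 52)/(-227 + (-10 - 1*8/3)) = -169/(-227 + (-10 - 8/3)) = -169/(-227 - 38/3) = -169/(-719/3) = -169*(-3/719) = 507/719 ≈ 0.70515)
786/(((-216 + h)*(-110 + J))) = 786/(((-216 + 7)*(-110 + 507/719))) = 786/((-209*(-78583/719))) = 786/(16423847/719) = 786*(719/16423847) = 565134/16423847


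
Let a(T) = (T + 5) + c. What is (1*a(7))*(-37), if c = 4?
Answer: -592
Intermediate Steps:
a(T) = 9 + T (a(T) = (T + 5) + 4 = (5 + T) + 4 = 9 + T)
(1*a(7))*(-37) = (1*(9 + 7))*(-37) = (1*16)*(-37) = 16*(-37) = -592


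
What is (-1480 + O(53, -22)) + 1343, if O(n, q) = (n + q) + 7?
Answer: -99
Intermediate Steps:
O(n, q) = 7 + n + q
(-1480 + O(53, -22)) + 1343 = (-1480 + (7 + 53 - 22)) + 1343 = (-1480 + 38) + 1343 = -1442 + 1343 = -99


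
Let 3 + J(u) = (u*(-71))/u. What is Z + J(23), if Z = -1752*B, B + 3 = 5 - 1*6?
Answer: 6934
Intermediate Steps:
B = -4 (B = -3 + (5 - 1*6) = -3 + (5 - 6) = -3 - 1 = -4)
J(u) = -74 (J(u) = -3 + (u*(-71))/u = -3 + (-71*u)/u = -3 - 71 = -74)
Z = 7008 (Z = -1752*(-4) = 7008)
Z + J(23) = 7008 - 74 = 6934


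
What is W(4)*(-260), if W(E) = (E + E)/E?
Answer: -520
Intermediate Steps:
W(E) = 2 (W(E) = (2*E)/E = 2)
W(4)*(-260) = 2*(-260) = -520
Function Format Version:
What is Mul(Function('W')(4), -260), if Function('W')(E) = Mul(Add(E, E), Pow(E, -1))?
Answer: -520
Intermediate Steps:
Function('W')(E) = 2 (Function('W')(E) = Mul(Mul(2, E), Pow(E, -1)) = 2)
Mul(Function('W')(4), -260) = Mul(2, -260) = -520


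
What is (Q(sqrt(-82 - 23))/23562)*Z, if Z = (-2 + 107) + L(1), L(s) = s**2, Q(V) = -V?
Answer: -53*I*sqrt(105)/11781 ≈ -0.046099*I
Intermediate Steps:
Z = 106 (Z = (-2 + 107) + 1**2 = 105 + 1 = 106)
(Q(sqrt(-82 - 23))/23562)*Z = (-sqrt(-82 - 23)/23562)*106 = (-sqrt(-105)*(1/23562))*106 = (-I*sqrt(105)*(1/23562))*106 = -I*sqrt(105)/23562*106 = -53*I*sqrt(105)/11781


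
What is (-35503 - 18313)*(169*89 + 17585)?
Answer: -1755800816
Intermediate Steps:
(-35503 - 18313)*(169*89 + 17585) = -53816*(15041 + 17585) = -53816*32626 = -1755800816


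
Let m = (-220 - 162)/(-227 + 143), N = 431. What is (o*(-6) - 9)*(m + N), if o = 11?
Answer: -457325/14 ≈ -32666.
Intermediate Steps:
m = 191/42 (m = -382/(-84) = -382*(-1/84) = 191/42 ≈ 4.5476)
(o*(-6) - 9)*(m + N) = (11*(-6) - 9)*(191/42 + 431) = (-66 - 9)*(18293/42) = -75*18293/42 = -457325/14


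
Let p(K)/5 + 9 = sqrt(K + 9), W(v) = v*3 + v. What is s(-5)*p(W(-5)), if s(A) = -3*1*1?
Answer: 135 - 15*I*sqrt(11) ≈ 135.0 - 49.749*I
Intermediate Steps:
W(v) = 4*v (W(v) = 3*v + v = 4*v)
s(A) = -3 (s(A) = -3*1 = -3)
p(K) = -45 + 5*sqrt(9 + K) (p(K) = -45 + 5*sqrt(K + 9) = -45 + 5*sqrt(9 + K))
s(-5)*p(W(-5)) = -3*(-45 + 5*sqrt(9 + 4*(-5))) = -3*(-45 + 5*sqrt(9 - 20)) = -3*(-45 + 5*sqrt(-11)) = -3*(-45 + 5*(I*sqrt(11))) = -3*(-45 + 5*I*sqrt(11)) = 135 - 15*I*sqrt(11)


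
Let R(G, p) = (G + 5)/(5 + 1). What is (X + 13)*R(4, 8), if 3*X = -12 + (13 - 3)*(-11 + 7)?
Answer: -13/2 ≈ -6.5000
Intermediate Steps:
X = -52/3 (X = (-12 + (13 - 3)*(-11 + 7))/3 = (-12 + 10*(-4))/3 = (-12 - 40)/3 = (1/3)*(-52) = -52/3 ≈ -17.333)
R(G, p) = 5/6 + G/6 (R(G, p) = (5 + G)/6 = (5 + G)*(1/6) = 5/6 + G/6)
(X + 13)*R(4, 8) = (-52/3 + 13)*(5/6 + (1/6)*4) = -13*(5/6 + 2/3)/3 = -13/3*3/2 = -13/2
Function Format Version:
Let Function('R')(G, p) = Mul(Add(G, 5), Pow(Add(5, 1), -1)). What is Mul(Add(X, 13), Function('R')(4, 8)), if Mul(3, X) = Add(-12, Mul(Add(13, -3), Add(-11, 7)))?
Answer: Rational(-13, 2) ≈ -6.5000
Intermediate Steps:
X = Rational(-52, 3) (X = Mul(Rational(1, 3), Add(-12, Mul(Add(13, -3), Add(-11, 7)))) = Mul(Rational(1, 3), Add(-12, Mul(10, -4))) = Mul(Rational(1, 3), Add(-12, -40)) = Mul(Rational(1, 3), -52) = Rational(-52, 3) ≈ -17.333)
Function('R')(G, p) = Add(Rational(5, 6), Mul(Rational(1, 6), G)) (Function('R')(G, p) = Mul(Add(5, G), Pow(6, -1)) = Mul(Add(5, G), Rational(1, 6)) = Add(Rational(5, 6), Mul(Rational(1, 6), G)))
Mul(Add(X, 13), Function('R')(4, 8)) = Mul(Add(Rational(-52, 3), 13), Add(Rational(5, 6), Mul(Rational(1, 6), 4))) = Mul(Rational(-13, 3), Add(Rational(5, 6), Rational(2, 3))) = Mul(Rational(-13, 3), Rational(3, 2)) = Rational(-13, 2)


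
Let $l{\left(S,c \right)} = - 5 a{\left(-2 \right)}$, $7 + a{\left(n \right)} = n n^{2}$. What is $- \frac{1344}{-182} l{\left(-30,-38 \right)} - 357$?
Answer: $\frac{2559}{13} \approx 196.85$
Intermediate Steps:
$a{\left(n \right)} = -7 + n^{3}$ ($a{\left(n \right)} = -7 + n n^{2} = -7 + n^{3}$)
$l{\left(S,c \right)} = 75$ ($l{\left(S,c \right)} = - 5 \left(-7 + \left(-2\right)^{3}\right) = - 5 \left(-7 - 8\right) = \left(-5\right) \left(-15\right) = 75$)
$- \frac{1344}{-182} l{\left(-30,-38 \right)} - 357 = - \frac{1344}{-182} \cdot 75 - 357 = \left(-1344\right) \left(- \frac{1}{182}\right) 75 - 357 = \frac{96}{13} \cdot 75 - 357 = \frac{7200}{13} - 357 = \frac{2559}{13}$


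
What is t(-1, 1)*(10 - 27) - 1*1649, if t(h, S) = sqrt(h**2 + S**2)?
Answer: -1649 - 17*sqrt(2) ≈ -1673.0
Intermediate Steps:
t(h, S) = sqrt(S**2 + h**2)
t(-1, 1)*(10 - 27) - 1*1649 = sqrt(1**2 + (-1)**2)*(10 - 27) - 1*1649 = sqrt(1 + 1)*(-17) - 1649 = sqrt(2)*(-17) - 1649 = -17*sqrt(2) - 1649 = -1649 - 17*sqrt(2)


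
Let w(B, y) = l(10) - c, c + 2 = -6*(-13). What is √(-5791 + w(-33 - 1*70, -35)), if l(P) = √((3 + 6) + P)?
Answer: √(-5867 + √19) ≈ 76.568*I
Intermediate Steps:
c = 76 (c = -2 - 6*(-13) = -2 + 78 = 76)
l(P) = √(9 + P)
w(B, y) = -76 + √19 (w(B, y) = √(9 + 10) - 1*76 = √19 - 76 = -76 + √19)
√(-5791 + w(-33 - 1*70, -35)) = √(-5791 + (-76 + √19)) = √(-5867 + √19)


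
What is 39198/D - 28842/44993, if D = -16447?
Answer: -2237999988/739999871 ≈ -3.0243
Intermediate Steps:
39198/D - 28842/44993 = 39198/(-16447) - 28842/44993 = 39198*(-1/16447) - 28842*1/44993 = -39198/16447 - 28842/44993 = -2237999988/739999871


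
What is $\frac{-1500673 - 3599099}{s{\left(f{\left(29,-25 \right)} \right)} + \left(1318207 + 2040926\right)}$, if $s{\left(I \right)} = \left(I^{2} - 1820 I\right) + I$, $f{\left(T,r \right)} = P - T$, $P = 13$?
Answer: $- \frac{5099772}{3388493} \approx -1.505$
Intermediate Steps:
$f{\left(T,r \right)} = 13 - T$
$s{\left(I \right)} = I^{2} - 1819 I$
$\frac{-1500673 - 3599099}{s{\left(f{\left(29,-25 \right)} \right)} + \left(1318207 + 2040926\right)} = \frac{-1500673 - 3599099}{\left(13 - 29\right) \left(-1819 + \left(13 - 29\right)\right) + \left(1318207 + 2040926\right)} = - \frac{5099772}{\left(13 - 29\right) \left(-1819 + \left(13 - 29\right)\right) + 3359133} = - \frac{5099772}{- 16 \left(-1819 - 16\right) + 3359133} = - \frac{5099772}{\left(-16\right) \left(-1835\right) + 3359133} = - \frac{5099772}{29360 + 3359133} = - \frac{5099772}{3388493}$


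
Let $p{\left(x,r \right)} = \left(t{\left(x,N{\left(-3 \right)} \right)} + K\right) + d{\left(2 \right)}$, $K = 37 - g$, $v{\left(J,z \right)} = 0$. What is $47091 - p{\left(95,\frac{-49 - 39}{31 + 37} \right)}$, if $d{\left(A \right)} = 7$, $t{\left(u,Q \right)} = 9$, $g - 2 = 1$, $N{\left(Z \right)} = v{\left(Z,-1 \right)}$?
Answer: $47041$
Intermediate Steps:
$N{\left(Z \right)} = 0$
$g = 3$ ($g = 2 + 1 = 3$)
$K = 34$ ($K = 37 - 3 = 34$)
$p{\left(x,r \right)} = 50$ ($p{\left(x,r \right)} = \left(9 + 34\right) + 7 = 43 + 7 = 50$)
$47091 - p{\left(95,\frac{-49 - 39}{31 + 37} \right)} = 47091 - 50 = 47041$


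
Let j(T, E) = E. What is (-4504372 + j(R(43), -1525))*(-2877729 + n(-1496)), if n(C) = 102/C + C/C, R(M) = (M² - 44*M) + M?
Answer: 51866985076945/4 ≈ 1.2967e+13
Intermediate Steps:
R(M) = M² - 43*M
n(C) = 1 + 102/C (n(C) = 102/C + 1 = 1 + 102/C)
(-4504372 + j(R(43), -1525))*(-2877729 + n(-1496)) = (-4504372 - 1525)*(-2877729 + (102 - 1496)/(-1496)) = -4505897*(-2877729 - 1/1496*(-1394)) = -4505897*(-2877729 + 41/44) = -4505897*(-126620035/44) = 51866985076945/4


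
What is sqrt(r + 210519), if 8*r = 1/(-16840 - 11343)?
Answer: sqrt(2675381516468290)/112732 ≈ 458.82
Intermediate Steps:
r = -1/225464 (r = 1/(8*(-16840 - 11343)) = (1/8)/(-28183) = (1/8)*(-1/28183) = -1/225464 ≈ -4.4353e-6)
sqrt(r + 210519) = sqrt(-1/225464 + 210519) = sqrt(47464455815/225464) = sqrt(2675381516468290)/112732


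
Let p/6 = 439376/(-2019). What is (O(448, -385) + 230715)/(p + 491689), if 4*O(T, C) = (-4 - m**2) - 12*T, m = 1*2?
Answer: 154365337/330027945 ≈ 0.46773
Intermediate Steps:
m = 2
p = -878752/673 (p = 6*(439376/(-2019)) = 6*(439376*(-1/2019)) = 6*(-439376/2019) = -878752/673 ≈ -1305.7)
O(T, C) = -2 - 3*T (O(T, C) = ((-4 - 1*2**2) - 12*T)/4 = ((-4 - 1*4) - 12*T)/4 = ((-4 - 4) - 12*T)/4 = (-8 - 12*T)/4 = -2 - 3*T)
(O(448, -385) + 230715)/(p + 491689) = ((-2 - 3*448) + 230715)/(-878752/673 + 491689) = ((-2 - 1344) + 230715)/(330027945/673) = (-1346 + 230715)*(673/330027945) = 229369*(673/330027945) = 154365337/330027945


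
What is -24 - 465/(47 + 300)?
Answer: -8793/347 ≈ -25.340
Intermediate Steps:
-24 - 465/(47 + 300) = -24 - 465/347 = -8793/347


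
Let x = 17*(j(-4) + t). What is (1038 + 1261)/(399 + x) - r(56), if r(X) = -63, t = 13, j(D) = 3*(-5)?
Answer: 25294/365 ≈ 69.299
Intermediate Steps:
j(D) = -15
x = -34 (x = 17*(-15 + 13) = 17*(-2) = -34)
(1038 + 1261)/(399 + x) - r(56) = (1038 + 1261)/(399 - 34) - 1*(-63) = 2299/365 + 63 = 25294/365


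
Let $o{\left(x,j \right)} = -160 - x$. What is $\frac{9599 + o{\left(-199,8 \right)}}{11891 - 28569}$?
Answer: $- \frac{4819}{8339} \approx -0.57789$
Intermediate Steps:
$\frac{9599 + o{\left(-199,8 \right)}}{11891 - 28569} = \frac{9599 - -39}{11891 - 28569} = \frac{9599 + \left(-160 + 199\right)}{-16678} = \left(9599 + 39\right) \left(- \frac{1}{16678}\right) = 9638 \left(- \frac{1}{16678}\right) = - \frac{4819}{8339}$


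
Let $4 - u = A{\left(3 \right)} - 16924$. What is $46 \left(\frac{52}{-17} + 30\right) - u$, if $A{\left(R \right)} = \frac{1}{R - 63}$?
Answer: $- \frac{16002497}{1020} \approx -15689.0$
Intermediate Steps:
$A{\left(R \right)} = \frac{1}{-63 + R}$
$u = \frac{1015681}{60}$ ($u = 4 - \left(\frac{1}{-63 + 3} - 16924\right) = 4 - \left(\frac{1}{-60} - 16924\right) = 4 - \left(- \frac{1}{60} - 16924\right) = 4 - - \frac{1015441}{60} = 4 + \frac{1015441}{60} = \frac{1015681}{60} \approx 16928.0$)
$46 \left(\frac{52}{-17} + 30\right) - u = 46 \left(\frac{52}{-17} + 30\right) - \frac{1015681}{60} = 46 \left(52 \left(- \frac{1}{17}\right) + 30\right) - \frac{1015681}{60} = 46 \left(- \frac{52}{17} + 30\right) - \frac{1015681}{60} = 46 \cdot \frac{458}{17} - \frac{1015681}{60} = \frac{21068}{17} - \frac{1015681}{60} = - \frac{16002497}{1020}$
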